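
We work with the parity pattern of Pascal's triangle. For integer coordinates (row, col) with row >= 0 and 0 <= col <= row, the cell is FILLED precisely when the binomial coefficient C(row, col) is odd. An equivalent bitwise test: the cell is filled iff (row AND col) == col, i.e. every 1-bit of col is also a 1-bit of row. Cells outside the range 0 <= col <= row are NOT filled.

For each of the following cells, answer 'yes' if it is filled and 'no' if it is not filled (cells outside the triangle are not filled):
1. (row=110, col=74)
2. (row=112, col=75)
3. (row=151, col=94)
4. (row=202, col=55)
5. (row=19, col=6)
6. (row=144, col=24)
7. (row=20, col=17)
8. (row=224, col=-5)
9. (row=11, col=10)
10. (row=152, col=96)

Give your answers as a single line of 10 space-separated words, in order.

(110,74): row=0b1101110, col=0b1001010, row AND col = 0b1001010 = 74; 74 == 74 -> filled
(112,75): row=0b1110000, col=0b1001011, row AND col = 0b1000000 = 64; 64 != 75 -> empty
(151,94): row=0b10010111, col=0b1011110, row AND col = 0b10110 = 22; 22 != 94 -> empty
(202,55): row=0b11001010, col=0b110111, row AND col = 0b10 = 2; 2 != 55 -> empty
(19,6): row=0b10011, col=0b110, row AND col = 0b10 = 2; 2 != 6 -> empty
(144,24): row=0b10010000, col=0b11000, row AND col = 0b10000 = 16; 16 != 24 -> empty
(20,17): row=0b10100, col=0b10001, row AND col = 0b10000 = 16; 16 != 17 -> empty
(224,-5): col outside [0, 224] -> not filled
(11,10): row=0b1011, col=0b1010, row AND col = 0b1010 = 10; 10 == 10 -> filled
(152,96): row=0b10011000, col=0b1100000, row AND col = 0b0 = 0; 0 != 96 -> empty

Answer: yes no no no no no no no yes no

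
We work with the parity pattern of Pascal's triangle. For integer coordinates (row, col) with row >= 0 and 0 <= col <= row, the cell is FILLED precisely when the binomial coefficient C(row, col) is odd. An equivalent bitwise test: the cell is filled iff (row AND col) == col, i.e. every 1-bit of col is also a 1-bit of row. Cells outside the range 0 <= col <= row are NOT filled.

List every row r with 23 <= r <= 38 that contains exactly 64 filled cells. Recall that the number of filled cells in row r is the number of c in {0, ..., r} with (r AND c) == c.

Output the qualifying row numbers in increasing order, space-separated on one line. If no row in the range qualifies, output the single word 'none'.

Row r has 2^popcount(r) filled cells, so we need popcount(r) = log2(64) = 6.
Scan r = 23..38 and keep those with exactly 6 one-bits:
r=23=10111 popcount=4 -> skip
r=24=11000 popcount=2 -> skip
r=25=11001 popcount=3 -> skip
r=26=11010 popcount=3 -> skip
r=27=11011 popcount=4 -> skip
r=28=11100 popcount=3 -> skip
r=29=11101 popcount=4 -> skip
r=30=11110 popcount=4 -> skip
r=31=11111 popcount=5 -> skip
r=32=100000 popcount=1 -> skip
r=33=100001 popcount=2 -> skip
r=34=100010 popcount=2 -> skip
r=35=100011 popcount=3 -> skip
r=36=100100 popcount=2 -> skip
r=37=100101 popcount=3 -> skip
r=38=100110 popcount=3 -> skip
Kept rows: none

Answer: none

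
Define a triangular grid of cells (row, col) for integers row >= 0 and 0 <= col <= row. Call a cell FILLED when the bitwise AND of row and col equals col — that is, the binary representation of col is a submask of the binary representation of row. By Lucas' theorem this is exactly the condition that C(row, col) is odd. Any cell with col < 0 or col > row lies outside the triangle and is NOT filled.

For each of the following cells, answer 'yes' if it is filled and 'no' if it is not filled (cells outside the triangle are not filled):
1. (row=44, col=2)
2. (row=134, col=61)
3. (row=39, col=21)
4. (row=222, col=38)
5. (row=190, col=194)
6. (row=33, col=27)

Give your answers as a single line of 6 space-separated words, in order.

(44,2): row=0b101100, col=0b10, row AND col = 0b0 = 0; 0 != 2 -> empty
(134,61): row=0b10000110, col=0b111101, row AND col = 0b100 = 4; 4 != 61 -> empty
(39,21): row=0b100111, col=0b10101, row AND col = 0b101 = 5; 5 != 21 -> empty
(222,38): row=0b11011110, col=0b100110, row AND col = 0b110 = 6; 6 != 38 -> empty
(190,194): col outside [0, 190] -> not filled
(33,27): row=0b100001, col=0b11011, row AND col = 0b1 = 1; 1 != 27 -> empty

Answer: no no no no no no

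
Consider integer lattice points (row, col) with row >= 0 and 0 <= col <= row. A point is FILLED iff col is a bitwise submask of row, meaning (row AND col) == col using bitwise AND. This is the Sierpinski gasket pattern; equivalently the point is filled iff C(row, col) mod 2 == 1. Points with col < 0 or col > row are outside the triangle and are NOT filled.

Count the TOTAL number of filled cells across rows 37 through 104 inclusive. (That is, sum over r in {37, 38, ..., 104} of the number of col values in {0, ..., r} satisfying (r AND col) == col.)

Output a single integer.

r37=100101 pc3: +8 =8
r38=100110 pc3: +8 =16
r39=100111 pc4: +16 =32
r40=101000 pc2: +4 =36
r41=101001 pc3: +8 =44
r42=101010 pc3: +8 =52
r43=101011 pc4: +16 =68
r44=101100 pc3: +8 =76
r45=101101 pc4: +16 =92
r46=101110 pc4: +16 =108
r47=101111 pc5: +32 =140
r48=110000 pc2: +4 =144
r49=110001 pc3: +8 =152
r50=110010 pc3: +8 =160
r51=110011 pc4: +16 =176
r52=110100 pc3: +8 =184
r53=110101 pc4: +16 =200
r54=110110 pc4: +16 =216
r55=110111 pc5: +32 =248
r56=111000 pc3: +8 =256
r57=111001 pc4: +16 =272
r58=111010 pc4: +16 =288
r59=111011 pc5: +32 =320
r60=111100 pc4: +16 =336
r61=111101 pc5: +32 =368
r62=111110 pc5: +32 =400
r63=111111 pc6: +64 =464
r64=1000000 pc1: +2 =466
r65=1000001 pc2: +4 =470
r66=1000010 pc2: +4 =474
r67=1000011 pc3: +8 =482
r68=1000100 pc2: +4 =486
r69=1000101 pc3: +8 =494
r70=1000110 pc3: +8 =502
r71=1000111 pc4: +16 =518
r72=1001000 pc2: +4 =522
r73=1001001 pc3: +8 =530
r74=1001010 pc3: +8 =538
r75=1001011 pc4: +16 =554
r76=1001100 pc3: +8 =562
r77=1001101 pc4: +16 =578
r78=1001110 pc4: +16 =594
r79=1001111 pc5: +32 =626
r80=1010000 pc2: +4 =630
r81=1010001 pc3: +8 =638
r82=1010010 pc3: +8 =646
r83=1010011 pc4: +16 =662
r84=1010100 pc3: +8 =670
r85=1010101 pc4: +16 =686
r86=1010110 pc4: +16 =702
r87=1010111 pc5: +32 =734
r88=1011000 pc3: +8 =742
r89=1011001 pc4: +16 =758
r90=1011010 pc4: +16 =774
r91=1011011 pc5: +32 =806
r92=1011100 pc4: +16 =822
r93=1011101 pc5: +32 =854
r94=1011110 pc5: +32 =886
r95=1011111 pc6: +64 =950
r96=1100000 pc2: +4 =954
r97=1100001 pc3: +8 =962
r98=1100010 pc3: +8 =970
r99=1100011 pc4: +16 =986
r100=1100100 pc3: +8 =994
r101=1100101 pc4: +16 =1010
r102=1100110 pc4: +16 =1026
r103=1100111 pc5: +32 =1058
r104=1101000 pc3: +8 =1066

Answer: 1066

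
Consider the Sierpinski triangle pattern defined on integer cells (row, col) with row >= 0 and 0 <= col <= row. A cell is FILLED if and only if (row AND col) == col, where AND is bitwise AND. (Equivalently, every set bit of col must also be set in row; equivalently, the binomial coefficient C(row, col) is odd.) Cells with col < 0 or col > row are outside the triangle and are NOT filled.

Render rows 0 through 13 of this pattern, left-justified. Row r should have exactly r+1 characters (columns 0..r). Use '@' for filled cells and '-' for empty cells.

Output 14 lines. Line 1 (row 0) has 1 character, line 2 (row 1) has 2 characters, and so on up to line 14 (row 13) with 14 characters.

r0=0: @
r1=1: @@
r2=10: @-@
r3=11: @@@@
r4=100: @---@
r5=101: @@--@@
r6=110: @-@-@-@
r7=111: @@@@@@@@
r8=1000: @-------@
r9=1001: @@------@@
r10=1010: @-@-----@-@
r11=1011: @@@@----@@@@
r12=1100: @---@---@---@
r13=1101: @@--@@--@@--@@

Answer: @
@@
@-@
@@@@
@---@
@@--@@
@-@-@-@
@@@@@@@@
@-------@
@@------@@
@-@-----@-@
@@@@----@@@@
@---@---@---@
@@--@@--@@--@@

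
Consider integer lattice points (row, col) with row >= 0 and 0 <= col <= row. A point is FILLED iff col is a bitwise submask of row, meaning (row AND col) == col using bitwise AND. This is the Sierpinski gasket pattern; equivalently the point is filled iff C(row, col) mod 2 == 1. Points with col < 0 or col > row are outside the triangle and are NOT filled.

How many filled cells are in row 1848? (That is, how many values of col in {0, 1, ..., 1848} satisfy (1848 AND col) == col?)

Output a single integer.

Answer: 64

Derivation:
1848 in binary = 11100111000
popcount(1848) = number of 1-bits in 11100111000 = 6
A col c satisfies (1848 AND c) == c iff every set bit of c is also set in 1848; each of the 6 set bits of 1848 can independently be on or off in c.
count = 2^6 = 64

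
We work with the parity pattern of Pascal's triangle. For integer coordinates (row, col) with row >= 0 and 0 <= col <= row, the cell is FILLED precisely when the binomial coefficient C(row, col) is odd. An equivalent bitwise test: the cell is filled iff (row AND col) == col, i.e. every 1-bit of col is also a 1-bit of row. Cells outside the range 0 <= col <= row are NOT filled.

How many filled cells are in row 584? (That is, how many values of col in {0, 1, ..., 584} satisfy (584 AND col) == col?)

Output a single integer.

Answer: 8

Derivation:
584 in binary = 1001001000
popcount(584) = number of 1-bits in 1001001000 = 3
A col c satisfies (584 AND c) == c iff every set bit of c is also set in 584; each of the 3 set bits of 584 can independently be on or off in c.
count = 2^3 = 8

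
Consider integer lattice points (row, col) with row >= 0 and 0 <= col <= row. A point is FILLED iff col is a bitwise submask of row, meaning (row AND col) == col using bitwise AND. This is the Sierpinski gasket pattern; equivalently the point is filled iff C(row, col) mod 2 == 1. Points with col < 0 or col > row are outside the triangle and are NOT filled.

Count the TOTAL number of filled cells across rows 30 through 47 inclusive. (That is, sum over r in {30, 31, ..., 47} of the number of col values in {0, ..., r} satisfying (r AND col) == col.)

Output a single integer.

Answer: 210

Derivation:
r30=11110 pc4: +16 =16
r31=11111 pc5: +32 =48
r32=100000 pc1: +2 =50
r33=100001 pc2: +4 =54
r34=100010 pc2: +4 =58
r35=100011 pc3: +8 =66
r36=100100 pc2: +4 =70
r37=100101 pc3: +8 =78
r38=100110 pc3: +8 =86
r39=100111 pc4: +16 =102
r40=101000 pc2: +4 =106
r41=101001 pc3: +8 =114
r42=101010 pc3: +8 =122
r43=101011 pc4: +16 =138
r44=101100 pc3: +8 =146
r45=101101 pc4: +16 =162
r46=101110 pc4: +16 =178
r47=101111 pc5: +32 =210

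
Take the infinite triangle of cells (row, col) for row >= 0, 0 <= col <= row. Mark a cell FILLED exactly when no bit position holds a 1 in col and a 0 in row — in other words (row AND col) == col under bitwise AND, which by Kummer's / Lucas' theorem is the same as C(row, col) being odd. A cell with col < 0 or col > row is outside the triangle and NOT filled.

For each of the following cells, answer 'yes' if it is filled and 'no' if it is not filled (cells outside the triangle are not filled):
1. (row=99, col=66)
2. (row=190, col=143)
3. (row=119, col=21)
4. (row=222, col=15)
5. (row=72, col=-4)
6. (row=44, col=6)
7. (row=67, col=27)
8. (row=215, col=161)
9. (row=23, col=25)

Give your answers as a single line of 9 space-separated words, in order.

(99,66): row=0b1100011, col=0b1000010, row AND col = 0b1000010 = 66; 66 == 66 -> filled
(190,143): row=0b10111110, col=0b10001111, row AND col = 0b10001110 = 142; 142 != 143 -> empty
(119,21): row=0b1110111, col=0b10101, row AND col = 0b10101 = 21; 21 == 21 -> filled
(222,15): row=0b11011110, col=0b1111, row AND col = 0b1110 = 14; 14 != 15 -> empty
(72,-4): col outside [0, 72] -> not filled
(44,6): row=0b101100, col=0b110, row AND col = 0b100 = 4; 4 != 6 -> empty
(67,27): row=0b1000011, col=0b11011, row AND col = 0b11 = 3; 3 != 27 -> empty
(215,161): row=0b11010111, col=0b10100001, row AND col = 0b10000001 = 129; 129 != 161 -> empty
(23,25): col outside [0, 23] -> not filled

Answer: yes no yes no no no no no no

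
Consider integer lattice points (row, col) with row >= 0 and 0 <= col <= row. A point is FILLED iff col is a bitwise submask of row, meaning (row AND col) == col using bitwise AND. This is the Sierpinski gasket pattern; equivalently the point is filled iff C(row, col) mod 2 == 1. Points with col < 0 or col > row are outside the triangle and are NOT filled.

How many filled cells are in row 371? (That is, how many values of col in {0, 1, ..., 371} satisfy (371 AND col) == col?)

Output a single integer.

371 in binary = 101110011
popcount(371) = number of 1-bits in 101110011 = 6
A col c satisfies (371 AND c) == c iff every set bit of c is also set in 371; each of the 6 set bits of 371 can independently be on or off in c.
count = 2^6 = 64

Answer: 64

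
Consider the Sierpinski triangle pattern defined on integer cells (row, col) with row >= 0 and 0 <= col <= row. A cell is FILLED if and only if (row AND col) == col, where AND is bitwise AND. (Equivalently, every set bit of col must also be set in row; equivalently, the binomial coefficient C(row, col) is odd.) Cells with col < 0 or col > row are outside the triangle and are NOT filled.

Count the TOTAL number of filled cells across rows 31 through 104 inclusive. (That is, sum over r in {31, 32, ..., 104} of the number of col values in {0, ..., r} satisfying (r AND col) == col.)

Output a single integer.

Answer: 1120

Derivation:
r31=11111 pc5: +32 =32
r32=100000 pc1: +2 =34
r33=100001 pc2: +4 =38
r34=100010 pc2: +4 =42
r35=100011 pc3: +8 =50
r36=100100 pc2: +4 =54
r37=100101 pc3: +8 =62
r38=100110 pc3: +8 =70
r39=100111 pc4: +16 =86
r40=101000 pc2: +4 =90
r41=101001 pc3: +8 =98
r42=101010 pc3: +8 =106
r43=101011 pc4: +16 =122
r44=101100 pc3: +8 =130
r45=101101 pc4: +16 =146
r46=101110 pc4: +16 =162
r47=101111 pc5: +32 =194
r48=110000 pc2: +4 =198
r49=110001 pc3: +8 =206
r50=110010 pc3: +8 =214
r51=110011 pc4: +16 =230
r52=110100 pc3: +8 =238
r53=110101 pc4: +16 =254
r54=110110 pc4: +16 =270
r55=110111 pc5: +32 =302
r56=111000 pc3: +8 =310
r57=111001 pc4: +16 =326
r58=111010 pc4: +16 =342
r59=111011 pc5: +32 =374
r60=111100 pc4: +16 =390
r61=111101 pc5: +32 =422
r62=111110 pc5: +32 =454
r63=111111 pc6: +64 =518
r64=1000000 pc1: +2 =520
r65=1000001 pc2: +4 =524
r66=1000010 pc2: +4 =528
r67=1000011 pc3: +8 =536
r68=1000100 pc2: +4 =540
r69=1000101 pc3: +8 =548
r70=1000110 pc3: +8 =556
r71=1000111 pc4: +16 =572
r72=1001000 pc2: +4 =576
r73=1001001 pc3: +8 =584
r74=1001010 pc3: +8 =592
r75=1001011 pc4: +16 =608
r76=1001100 pc3: +8 =616
r77=1001101 pc4: +16 =632
r78=1001110 pc4: +16 =648
r79=1001111 pc5: +32 =680
r80=1010000 pc2: +4 =684
r81=1010001 pc3: +8 =692
r82=1010010 pc3: +8 =700
r83=1010011 pc4: +16 =716
r84=1010100 pc3: +8 =724
r85=1010101 pc4: +16 =740
r86=1010110 pc4: +16 =756
r87=1010111 pc5: +32 =788
r88=1011000 pc3: +8 =796
r89=1011001 pc4: +16 =812
r90=1011010 pc4: +16 =828
r91=1011011 pc5: +32 =860
r92=1011100 pc4: +16 =876
r93=1011101 pc5: +32 =908
r94=1011110 pc5: +32 =940
r95=1011111 pc6: +64 =1004
r96=1100000 pc2: +4 =1008
r97=1100001 pc3: +8 =1016
r98=1100010 pc3: +8 =1024
r99=1100011 pc4: +16 =1040
r100=1100100 pc3: +8 =1048
r101=1100101 pc4: +16 =1064
r102=1100110 pc4: +16 =1080
r103=1100111 pc5: +32 =1112
r104=1101000 pc3: +8 =1120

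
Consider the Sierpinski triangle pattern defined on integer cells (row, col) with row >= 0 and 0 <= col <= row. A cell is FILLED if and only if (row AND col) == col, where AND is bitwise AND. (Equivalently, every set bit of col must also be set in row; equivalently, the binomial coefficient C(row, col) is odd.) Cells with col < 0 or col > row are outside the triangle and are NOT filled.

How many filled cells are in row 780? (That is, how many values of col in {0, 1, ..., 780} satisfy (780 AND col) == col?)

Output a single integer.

Answer: 16

Derivation:
780 in binary = 1100001100
popcount(780) = number of 1-bits in 1100001100 = 4
A col c satisfies (780 AND c) == c iff every set bit of c is also set in 780; each of the 4 set bits of 780 can independently be on or off in c.
count = 2^4 = 16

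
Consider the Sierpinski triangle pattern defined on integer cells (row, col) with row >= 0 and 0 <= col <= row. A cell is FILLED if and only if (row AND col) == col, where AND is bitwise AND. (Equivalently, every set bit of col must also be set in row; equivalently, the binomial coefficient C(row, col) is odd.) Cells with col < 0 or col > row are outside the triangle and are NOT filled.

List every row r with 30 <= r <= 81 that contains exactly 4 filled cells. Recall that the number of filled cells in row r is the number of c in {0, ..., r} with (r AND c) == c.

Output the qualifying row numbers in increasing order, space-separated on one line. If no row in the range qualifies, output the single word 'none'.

Row r has 2^popcount(r) filled cells, so we need popcount(r) = log2(4) = 2.
Scan r = 30..81 and keep those with exactly 2 one-bits:
r=30=11110 popcount=4 -> skip
r=31=11111 popcount=5 -> skip
r=32=100000 popcount=1 -> skip
r=33=100001 popcount=2 -> KEEP
r=34=100010 popcount=2 -> KEEP
r=35=100011 popcount=3 -> skip
r=36=100100 popcount=2 -> KEEP
r=37=100101 popcount=3 -> skip
r=38=100110 popcount=3 -> skip
r=39=100111 popcount=4 -> skip
r=40=101000 popcount=2 -> KEEP
r=41=101001 popcount=3 -> skip
r=42=101010 popcount=3 -> skip
r=43=101011 popcount=4 -> skip
r=44=101100 popcount=3 -> skip
r=45=101101 popcount=4 -> skip
r=46=101110 popcount=4 -> skip
r=47=101111 popcount=5 -> skip
r=48=110000 popcount=2 -> KEEP
r=49=110001 popcount=3 -> skip
r=50=110010 popcount=3 -> skip
r=51=110011 popcount=4 -> skip
r=52=110100 popcount=3 -> skip
r=53=110101 popcount=4 -> skip
r=54=110110 popcount=4 -> skip
r=55=110111 popcount=5 -> skip
r=56=111000 popcount=3 -> skip
r=57=111001 popcount=4 -> skip
r=58=111010 popcount=4 -> skip
r=59=111011 popcount=5 -> skip
r=60=111100 popcount=4 -> skip
r=61=111101 popcount=5 -> skip
r=62=111110 popcount=5 -> skip
r=63=111111 popcount=6 -> skip
r=64=1000000 popcount=1 -> skip
r=65=1000001 popcount=2 -> KEEP
r=66=1000010 popcount=2 -> KEEP
r=67=1000011 popcount=3 -> skip
r=68=1000100 popcount=2 -> KEEP
r=69=1000101 popcount=3 -> skip
r=70=1000110 popcount=3 -> skip
r=71=1000111 popcount=4 -> skip
r=72=1001000 popcount=2 -> KEEP
r=73=1001001 popcount=3 -> skip
r=74=1001010 popcount=3 -> skip
r=75=1001011 popcount=4 -> skip
r=76=1001100 popcount=3 -> skip
r=77=1001101 popcount=4 -> skip
r=78=1001110 popcount=4 -> skip
r=79=1001111 popcount=5 -> skip
r=80=1010000 popcount=2 -> KEEP
r=81=1010001 popcount=3 -> skip
Kept rows: 33 34 36 40 48 65 66 68 72 80

Answer: 33 34 36 40 48 65 66 68 72 80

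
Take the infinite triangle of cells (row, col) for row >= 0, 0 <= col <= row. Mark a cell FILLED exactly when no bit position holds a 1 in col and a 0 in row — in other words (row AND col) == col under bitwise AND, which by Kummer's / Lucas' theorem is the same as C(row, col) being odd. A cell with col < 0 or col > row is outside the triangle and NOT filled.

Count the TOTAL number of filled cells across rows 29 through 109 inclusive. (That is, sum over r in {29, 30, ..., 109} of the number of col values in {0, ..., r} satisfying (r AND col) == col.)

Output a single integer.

Answer: 1264

Derivation:
r29=11101 pc4: +16 =16
r30=11110 pc4: +16 =32
r31=11111 pc5: +32 =64
r32=100000 pc1: +2 =66
r33=100001 pc2: +4 =70
r34=100010 pc2: +4 =74
r35=100011 pc3: +8 =82
r36=100100 pc2: +4 =86
r37=100101 pc3: +8 =94
r38=100110 pc3: +8 =102
r39=100111 pc4: +16 =118
r40=101000 pc2: +4 =122
r41=101001 pc3: +8 =130
r42=101010 pc3: +8 =138
r43=101011 pc4: +16 =154
r44=101100 pc3: +8 =162
r45=101101 pc4: +16 =178
r46=101110 pc4: +16 =194
r47=101111 pc5: +32 =226
r48=110000 pc2: +4 =230
r49=110001 pc3: +8 =238
r50=110010 pc3: +8 =246
r51=110011 pc4: +16 =262
r52=110100 pc3: +8 =270
r53=110101 pc4: +16 =286
r54=110110 pc4: +16 =302
r55=110111 pc5: +32 =334
r56=111000 pc3: +8 =342
r57=111001 pc4: +16 =358
r58=111010 pc4: +16 =374
r59=111011 pc5: +32 =406
r60=111100 pc4: +16 =422
r61=111101 pc5: +32 =454
r62=111110 pc5: +32 =486
r63=111111 pc6: +64 =550
r64=1000000 pc1: +2 =552
r65=1000001 pc2: +4 =556
r66=1000010 pc2: +4 =560
r67=1000011 pc3: +8 =568
r68=1000100 pc2: +4 =572
r69=1000101 pc3: +8 =580
r70=1000110 pc3: +8 =588
r71=1000111 pc4: +16 =604
r72=1001000 pc2: +4 =608
r73=1001001 pc3: +8 =616
r74=1001010 pc3: +8 =624
r75=1001011 pc4: +16 =640
r76=1001100 pc3: +8 =648
r77=1001101 pc4: +16 =664
r78=1001110 pc4: +16 =680
r79=1001111 pc5: +32 =712
r80=1010000 pc2: +4 =716
r81=1010001 pc3: +8 =724
r82=1010010 pc3: +8 =732
r83=1010011 pc4: +16 =748
r84=1010100 pc3: +8 =756
r85=1010101 pc4: +16 =772
r86=1010110 pc4: +16 =788
r87=1010111 pc5: +32 =820
r88=1011000 pc3: +8 =828
r89=1011001 pc4: +16 =844
r90=1011010 pc4: +16 =860
r91=1011011 pc5: +32 =892
r92=1011100 pc4: +16 =908
r93=1011101 pc5: +32 =940
r94=1011110 pc5: +32 =972
r95=1011111 pc6: +64 =1036
r96=1100000 pc2: +4 =1040
r97=1100001 pc3: +8 =1048
r98=1100010 pc3: +8 =1056
r99=1100011 pc4: +16 =1072
r100=1100100 pc3: +8 =1080
r101=1100101 pc4: +16 =1096
r102=1100110 pc4: +16 =1112
r103=1100111 pc5: +32 =1144
r104=1101000 pc3: +8 =1152
r105=1101001 pc4: +16 =1168
r106=1101010 pc4: +16 =1184
r107=1101011 pc5: +32 =1216
r108=1101100 pc4: +16 =1232
r109=1101101 pc5: +32 =1264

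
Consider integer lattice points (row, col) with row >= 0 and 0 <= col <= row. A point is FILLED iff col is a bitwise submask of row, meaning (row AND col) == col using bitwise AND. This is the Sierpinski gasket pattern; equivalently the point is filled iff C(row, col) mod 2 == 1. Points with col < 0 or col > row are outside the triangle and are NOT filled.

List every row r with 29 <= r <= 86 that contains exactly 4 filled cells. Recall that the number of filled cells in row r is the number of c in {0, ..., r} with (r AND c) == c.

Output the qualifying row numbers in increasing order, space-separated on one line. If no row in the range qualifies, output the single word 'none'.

Answer: 33 34 36 40 48 65 66 68 72 80

Derivation:
Row r has 2^popcount(r) filled cells, so we need popcount(r) = log2(4) = 2.
Scan r = 29..86 and keep those with exactly 2 one-bits:
r=29=11101 popcount=4 -> skip
r=30=11110 popcount=4 -> skip
r=31=11111 popcount=5 -> skip
r=32=100000 popcount=1 -> skip
r=33=100001 popcount=2 -> KEEP
r=34=100010 popcount=2 -> KEEP
r=35=100011 popcount=3 -> skip
r=36=100100 popcount=2 -> KEEP
r=37=100101 popcount=3 -> skip
r=38=100110 popcount=3 -> skip
r=39=100111 popcount=4 -> skip
r=40=101000 popcount=2 -> KEEP
r=41=101001 popcount=3 -> skip
r=42=101010 popcount=3 -> skip
r=43=101011 popcount=4 -> skip
r=44=101100 popcount=3 -> skip
r=45=101101 popcount=4 -> skip
r=46=101110 popcount=4 -> skip
r=47=101111 popcount=5 -> skip
r=48=110000 popcount=2 -> KEEP
r=49=110001 popcount=3 -> skip
r=50=110010 popcount=3 -> skip
r=51=110011 popcount=4 -> skip
r=52=110100 popcount=3 -> skip
r=53=110101 popcount=4 -> skip
r=54=110110 popcount=4 -> skip
r=55=110111 popcount=5 -> skip
r=56=111000 popcount=3 -> skip
r=57=111001 popcount=4 -> skip
r=58=111010 popcount=4 -> skip
r=59=111011 popcount=5 -> skip
r=60=111100 popcount=4 -> skip
r=61=111101 popcount=5 -> skip
r=62=111110 popcount=5 -> skip
r=63=111111 popcount=6 -> skip
r=64=1000000 popcount=1 -> skip
r=65=1000001 popcount=2 -> KEEP
r=66=1000010 popcount=2 -> KEEP
r=67=1000011 popcount=3 -> skip
r=68=1000100 popcount=2 -> KEEP
r=69=1000101 popcount=3 -> skip
r=70=1000110 popcount=3 -> skip
r=71=1000111 popcount=4 -> skip
r=72=1001000 popcount=2 -> KEEP
r=73=1001001 popcount=3 -> skip
r=74=1001010 popcount=3 -> skip
r=75=1001011 popcount=4 -> skip
r=76=1001100 popcount=3 -> skip
r=77=1001101 popcount=4 -> skip
r=78=1001110 popcount=4 -> skip
r=79=1001111 popcount=5 -> skip
r=80=1010000 popcount=2 -> KEEP
r=81=1010001 popcount=3 -> skip
r=82=1010010 popcount=3 -> skip
r=83=1010011 popcount=4 -> skip
r=84=1010100 popcount=3 -> skip
r=85=1010101 popcount=4 -> skip
r=86=1010110 popcount=4 -> skip
Kept rows: 33 34 36 40 48 65 66 68 72 80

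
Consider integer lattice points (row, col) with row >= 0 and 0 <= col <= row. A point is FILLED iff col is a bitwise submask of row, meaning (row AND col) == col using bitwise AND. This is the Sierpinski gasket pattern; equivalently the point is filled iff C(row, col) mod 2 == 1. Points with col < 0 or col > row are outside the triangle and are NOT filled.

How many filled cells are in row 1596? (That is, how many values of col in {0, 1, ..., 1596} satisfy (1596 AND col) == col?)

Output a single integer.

Answer: 64

Derivation:
1596 in binary = 11000111100
popcount(1596) = number of 1-bits in 11000111100 = 6
A col c satisfies (1596 AND c) == c iff every set bit of c is also set in 1596; each of the 6 set bits of 1596 can independently be on or off in c.
count = 2^6 = 64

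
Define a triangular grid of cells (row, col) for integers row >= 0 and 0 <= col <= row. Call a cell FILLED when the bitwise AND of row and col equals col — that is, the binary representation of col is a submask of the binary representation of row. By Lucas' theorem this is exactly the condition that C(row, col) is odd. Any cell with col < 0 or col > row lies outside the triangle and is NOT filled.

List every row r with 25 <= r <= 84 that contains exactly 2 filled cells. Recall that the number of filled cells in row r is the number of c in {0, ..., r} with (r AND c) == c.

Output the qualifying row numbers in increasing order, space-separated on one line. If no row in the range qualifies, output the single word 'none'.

Row r has 2^popcount(r) filled cells, so we need popcount(r) = log2(2) = 1.
Scan r = 25..84 and keep those with exactly 1 one-bits:
r=25=11001 popcount=3 -> skip
r=26=11010 popcount=3 -> skip
r=27=11011 popcount=4 -> skip
r=28=11100 popcount=3 -> skip
r=29=11101 popcount=4 -> skip
r=30=11110 popcount=4 -> skip
r=31=11111 popcount=5 -> skip
r=32=100000 popcount=1 -> KEEP
r=33=100001 popcount=2 -> skip
r=34=100010 popcount=2 -> skip
r=35=100011 popcount=3 -> skip
r=36=100100 popcount=2 -> skip
r=37=100101 popcount=3 -> skip
r=38=100110 popcount=3 -> skip
r=39=100111 popcount=4 -> skip
r=40=101000 popcount=2 -> skip
r=41=101001 popcount=3 -> skip
r=42=101010 popcount=3 -> skip
r=43=101011 popcount=4 -> skip
r=44=101100 popcount=3 -> skip
r=45=101101 popcount=4 -> skip
r=46=101110 popcount=4 -> skip
r=47=101111 popcount=5 -> skip
r=48=110000 popcount=2 -> skip
r=49=110001 popcount=3 -> skip
r=50=110010 popcount=3 -> skip
r=51=110011 popcount=4 -> skip
r=52=110100 popcount=3 -> skip
r=53=110101 popcount=4 -> skip
r=54=110110 popcount=4 -> skip
r=55=110111 popcount=5 -> skip
r=56=111000 popcount=3 -> skip
r=57=111001 popcount=4 -> skip
r=58=111010 popcount=4 -> skip
r=59=111011 popcount=5 -> skip
r=60=111100 popcount=4 -> skip
r=61=111101 popcount=5 -> skip
r=62=111110 popcount=5 -> skip
r=63=111111 popcount=6 -> skip
r=64=1000000 popcount=1 -> KEEP
r=65=1000001 popcount=2 -> skip
r=66=1000010 popcount=2 -> skip
r=67=1000011 popcount=3 -> skip
r=68=1000100 popcount=2 -> skip
r=69=1000101 popcount=3 -> skip
r=70=1000110 popcount=3 -> skip
r=71=1000111 popcount=4 -> skip
r=72=1001000 popcount=2 -> skip
r=73=1001001 popcount=3 -> skip
r=74=1001010 popcount=3 -> skip
r=75=1001011 popcount=4 -> skip
r=76=1001100 popcount=3 -> skip
r=77=1001101 popcount=4 -> skip
r=78=1001110 popcount=4 -> skip
r=79=1001111 popcount=5 -> skip
r=80=1010000 popcount=2 -> skip
r=81=1010001 popcount=3 -> skip
r=82=1010010 popcount=3 -> skip
r=83=1010011 popcount=4 -> skip
r=84=1010100 popcount=3 -> skip
Kept rows: 32 64

Answer: 32 64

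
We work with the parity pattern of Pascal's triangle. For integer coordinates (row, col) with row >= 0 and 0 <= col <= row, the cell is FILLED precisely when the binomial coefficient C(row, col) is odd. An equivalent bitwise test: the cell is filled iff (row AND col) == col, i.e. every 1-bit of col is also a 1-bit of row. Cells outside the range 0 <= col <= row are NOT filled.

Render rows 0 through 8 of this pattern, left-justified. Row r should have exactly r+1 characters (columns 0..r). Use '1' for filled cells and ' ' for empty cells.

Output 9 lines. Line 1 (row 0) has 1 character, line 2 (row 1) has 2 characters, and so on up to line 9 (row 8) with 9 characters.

r0=0: 1
r1=1: 11
r2=10: 1 1
r3=11: 1111
r4=100: 1   1
r5=101: 11  11
r6=110: 1 1 1 1
r7=111: 11111111
r8=1000: 1       1

Answer: 1
11
1 1
1111
1   1
11  11
1 1 1 1
11111111
1       1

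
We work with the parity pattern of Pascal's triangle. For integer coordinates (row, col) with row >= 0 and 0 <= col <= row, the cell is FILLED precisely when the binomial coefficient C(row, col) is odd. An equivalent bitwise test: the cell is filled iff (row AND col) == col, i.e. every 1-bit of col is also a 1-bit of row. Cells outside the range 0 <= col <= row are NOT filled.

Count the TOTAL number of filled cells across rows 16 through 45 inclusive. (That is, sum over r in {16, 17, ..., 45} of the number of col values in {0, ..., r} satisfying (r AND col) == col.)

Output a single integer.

r16=10000 pc1: +2 =2
r17=10001 pc2: +4 =6
r18=10010 pc2: +4 =10
r19=10011 pc3: +8 =18
r20=10100 pc2: +4 =22
r21=10101 pc3: +8 =30
r22=10110 pc3: +8 =38
r23=10111 pc4: +16 =54
r24=11000 pc2: +4 =58
r25=11001 pc3: +8 =66
r26=11010 pc3: +8 =74
r27=11011 pc4: +16 =90
r28=11100 pc3: +8 =98
r29=11101 pc4: +16 =114
r30=11110 pc4: +16 =130
r31=11111 pc5: +32 =162
r32=100000 pc1: +2 =164
r33=100001 pc2: +4 =168
r34=100010 pc2: +4 =172
r35=100011 pc3: +8 =180
r36=100100 pc2: +4 =184
r37=100101 pc3: +8 =192
r38=100110 pc3: +8 =200
r39=100111 pc4: +16 =216
r40=101000 pc2: +4 =220
r41=101001 pc3: +8 =228
r42=101010 pc3: +8 =236
r43=101011 pc4: +16 =252
r44=101100 pc3: +8 =260
r45=101101 pc4: +16 =276

Answer: 276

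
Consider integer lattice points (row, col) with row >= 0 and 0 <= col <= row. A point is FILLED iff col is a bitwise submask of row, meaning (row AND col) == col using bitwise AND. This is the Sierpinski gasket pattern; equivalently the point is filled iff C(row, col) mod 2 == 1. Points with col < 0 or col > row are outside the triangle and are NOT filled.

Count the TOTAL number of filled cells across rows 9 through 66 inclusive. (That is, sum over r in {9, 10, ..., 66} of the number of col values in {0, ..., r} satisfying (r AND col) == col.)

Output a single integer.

r9=1001 pc2: +4 =4
r10=1010 pc2: +4 =8
r11=1011 pc3: +8 =16
r12=1100 pc2: +4 =20
r13=1101 pc3: +8 =28
r14=1110 pc3: +8 =36
r15=1111 pc4: +16 =52
r16=10000 pc1: +2 =54
r17=10001 pc2: +4 =58
r18=10010 pc2: +4 =62
r19=10011 pc3: +8 =70
r20=10100 pc2: +4 =74
r21=10101 pc3: +8 =82
r22=10110 pc3: +8 =90
r23=10111 pc4: +16 =106
r24=11000 pc2: +4 =110
r25=11001 pc3: +8 =118
r26=11010 pc3: +8 =126
r27=11011 pc4: +16 =142
r28=11100 pc3: +8 =150
r29=11101 pc4: +16 =166
r30=11110 pc4: +16 =182
r31=11111 pc5: +32 =214
r32=100000 pc1: +2 =216
r33=100001 pc2: +4 =220
r34=100010 pc2: +4 =224
r35=100011 pc3: +8 =232
r36=100100 pc2: +4 =236
r37=100101 pc3: +8 =244
r38=100110 pc3: +8 =252
r39=100111 pc4: +16 =268
r40=101000 pc2: +4 =272
r41=101001 pc3: +8 =280
r42=101010 pc3: +8 =288
r43=101011 pc4: +16 =304
r44=101100 pc3: +8 =312
r45=101101 pc4: +16 =328
r46=101110 pc4: +16 =344
r47=101111 pc5: +32 =376
r48=110000 pc2: +4 =380
r49=110001 pc3: +8 =388
r50=110010 pc3: +8 =396
r51=110011 pc4: +16 =412
r52=110100 pc3: +8 =420
r53=110101 pc4: +16 =436
r54=110110 pc4: +16 =452
r55=110111 pc5: +32 =484
r56=111000 pc3: +8 =492
r57=111001 pc4: +16 =508
r58=111010 pc4: +16 =524
r59=111011 pc5: +32 =556
r60=111100 pc4: +16 =572
r61=111101 pc5: +32 =604
r62=111110 pc5: +32 =636
r63=111111 pc6: +64 =700
r64=1000000 pc1: +2 =702
r65=1000001 pc2: +4 =706
r66=1000010 pc2: +4 =710

Answer: 710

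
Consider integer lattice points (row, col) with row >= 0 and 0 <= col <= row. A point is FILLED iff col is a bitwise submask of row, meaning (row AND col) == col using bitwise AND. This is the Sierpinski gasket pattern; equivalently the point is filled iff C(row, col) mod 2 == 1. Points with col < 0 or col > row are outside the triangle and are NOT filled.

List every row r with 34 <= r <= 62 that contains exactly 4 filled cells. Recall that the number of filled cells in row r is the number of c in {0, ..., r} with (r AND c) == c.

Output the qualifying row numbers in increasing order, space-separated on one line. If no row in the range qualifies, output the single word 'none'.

Answer: 34 36 40 48

Derivation:
Row r has 2^popcount(r) filled cells, so we need popcount(r) = log2(4) = 2.
Scan r = 34..62 and keep those with exactly 2 one-bits:
r=34=100010 popcount=2 -> KEEP
r=35=100011 popcount=3 -> skip
r=36=100100 popcount=2 -> KEEP
r=37=100101 popcount=3 -> skip
r=38=100110 popcount=3 -> skip
r=39=100111 popcount=4 -> skip
r=40=101000 popcount=2 -> KEEP
r=41=101001 popcount=3 -> skip
r=42=101010 popcount=3 -> skip
r=43=101011 popcount=4 -> skip
r=44=101100 popcount=3 -> skip
r=45=101101 popcount=4 -> skip
r=46=101110 popcount=4 -> skip
r=47=101111 popcount=5 -> skip
r=48=110000 popcount=2 -> KEEP
r=49=110001 popcount=3 -> skip
r=50=110010 popcount=3 -> skip
r=51=110011 popcount=4 -> skip
r=52=110100 popcount=3 -> skip
r=53=110101 popcount=4 -> skip
r=54=110110 popcount=4 -> skip
r=55=110111 popcount=5 -> skip
r=56=111000 popcount=3 -> skip
r=57=111001 popcount=4 -> skip
r=58=111010 popcount=4 -> skip
r=59=111011 popcount=5 -> skip
r=60=111100 popcount=4 -> skip
r=61=111101 popcount=5 -> skip
r=62=111110 popcount=5 -> skip
Kept rows: 34 36 40 48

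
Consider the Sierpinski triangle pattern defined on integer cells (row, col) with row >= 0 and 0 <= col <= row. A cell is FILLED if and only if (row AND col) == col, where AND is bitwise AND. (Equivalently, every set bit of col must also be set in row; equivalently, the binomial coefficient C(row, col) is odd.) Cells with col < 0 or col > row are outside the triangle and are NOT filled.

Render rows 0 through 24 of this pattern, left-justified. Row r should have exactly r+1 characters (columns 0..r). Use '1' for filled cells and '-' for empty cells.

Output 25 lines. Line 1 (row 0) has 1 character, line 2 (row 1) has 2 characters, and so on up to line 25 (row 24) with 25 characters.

Answer: 1
11
1-1
1111
1---1
11--11
1-1-1-1
11111111
1-------1
11------11
1-1-----1-1
1111----1111
1---1---1---1
11--11--11--11
1-1-1-1-1-1-1-1
1111111111111111
1---------------1
11--------------11
1-1-------------1-1
1111------------1111
1---1-----------1---1
11--11----------11--11
1-1-1-1---------1-1-1-1
11111111--------11111111
1-------1-------1-------1

Derivation:
r0=0: 1
r1=1: 11
r2=10: 1-1
r3=11: 1111
r4=100: 1---1
r5=101: 11--11
r6=110: 1-1-1-1
r7=111: 11111111
r8=1000: 1-------1
r9=1001: 11------11
r10=1010: 1-1-----1-1
r11=1011: 1111----1111
r12=1100: 1---1---1---1
r13=1101: 11--11--11--11
r14=1110: 1-1-1-1-1-1-1-1
r15=1111: 1111111111111111
r16=10000: 1---------------1
r17=10001: 11--------------11
r18=10010: 1-1-------------1-1
r19=10011: 1111------------1111
r20=10100: 1---1-----------1---1
r21=10101: 11--11----------11--11
r22=10110: 1-1-1-1---------1-1-1-1
r23=10111: 11111111--------11111111
r24=11000: 1-------1-------1-------1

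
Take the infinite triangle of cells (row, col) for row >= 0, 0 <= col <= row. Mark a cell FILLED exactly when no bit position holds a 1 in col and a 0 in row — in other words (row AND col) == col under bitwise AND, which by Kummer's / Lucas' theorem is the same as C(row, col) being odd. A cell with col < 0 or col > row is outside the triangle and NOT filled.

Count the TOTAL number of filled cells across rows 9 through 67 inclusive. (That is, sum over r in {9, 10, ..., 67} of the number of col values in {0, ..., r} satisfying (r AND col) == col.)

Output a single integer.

Answer: 718

Derivation:
r9=1001 pc2: +4 =4
r10=1010 pc2: +4 =8
r11=1011 pc3: +8 =16
r12=1100 pc2: +4 =20
r13=1101 pc3: +8 =28
r14=1110 pc3: +8 =36
r15=1111 pc4: +16 =52
r16=10000 pc1: +2 =54
r17=10001 pc2: +4 =58
r18=10010 pc2: +4 =62
r19=10011 pc3: +8 =70
r20=10100 pc2: +4 =74
r21=10101 pc3: +8 =82
r22=10110 pc3: +8 =90
r23=10111 pc4: +16 =106
r24=11000 pc2: +4 =110
r25=11001 pc3: +8 =118
r26=11010 pc3: +8 =126
r27=11011 pc4: +16 =142
r28=11100 pc3: +8 =150
r29=11101 pc4: +16 =166
r30=11110 pc4: +16 =182
r31=11111 pc5: +32 =214
r32=100000 pc1: +2 =216
r33=100001 pc2: +4 =220
r34=100010 pc2: +4 =224
r35=100011 pc3: +8 =232
r36=100100 pc2: +4 =236
r37=100101 pc3: +8 =244
r38=100110 pc3: +8 =252
r39=100111 pc4: +16 =268
r40=101000 pc2: +4 =272
r41=101001 pc3: +8 =280
r42=101010 pc3: +8 =288
r43=101011 pc4: +16 =304
r44=101100 pc3: +8 =312
r45=101101 pc4: +16 =328
r46=101110 pc4: +16 =344
r47=101111 pc5: +32 =376
r48=110000 pc2: +4 =380
r49=110001 pc3: +8 =388
r50=110010 pc3: +8 =396
r51=110011 pc4: +16 =412
r52=110100 pc3: +8 =420
r53=110101 pc4: +16 =436
r54=110110 pc4: +16 =452
r55=110111 pc5: +32 =484
r56=111000 pc3: +8 =492
r57=111001 pc4: +16 =508
r58=111010 pc4: +16 =524
r59=111011 pc5: +32 =556
r60=111100 pc4: +16 =572
r61=111101 pc5: +32 =604
r62=111110 pc5: +32 =636
r63=111111 pc6: +64 =700
r64=1000000 pc1: +2 =702
r65=1000001 pc2: +4 =706
r66=1000010 pc2: +4 =710
r67=1000011 pc3: +8 =718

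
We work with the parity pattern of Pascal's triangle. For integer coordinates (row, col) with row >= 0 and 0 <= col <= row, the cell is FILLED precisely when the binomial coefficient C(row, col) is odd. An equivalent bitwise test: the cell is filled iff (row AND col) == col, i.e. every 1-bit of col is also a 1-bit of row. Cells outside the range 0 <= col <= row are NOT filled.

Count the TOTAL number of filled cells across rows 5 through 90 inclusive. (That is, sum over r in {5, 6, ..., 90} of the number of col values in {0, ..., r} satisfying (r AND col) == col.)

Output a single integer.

Answer: 1028

Derivation:
r5=101 pc2: +4 =4
r6=110 pc2: +4 =8
r7=111 pc3: +8 =16
r8=1000 pc1: +2 =18
r9=1001 pc2: +4 =22
r10=1010 pc2: +4 =26
r11=1011 pc3: +8 =34
r12=1100 pc2: +4 =38
r13=1101 pc3: +8 =46
r14=1110 pc3: +8 =54
r15=1111 pc4: +16 =70
r16=10000 pc1: +2 =72
r17=10001 pc2: +4 =76
r18=10010 pc2: +4 =80
r19=10011 pc3: +8 =88
r20=10100 pc2: +4 =92
r21=10101 pc3: +8 =100
r22=10110 pc3: +8 =108
r23=10111 pc4: +16 =124
r24=11000 pc2: +4 =128
r25=11001 pc3: +8 =136
r26=11010 pc3: +8 =144
r27=11011 pc4: +16 =160
r28=11100 pc3: +8 =168
r29=11101 pc4: +16 =184
r30=11110 pc4: +16 =200
r31=11111 pc5: +32 =232
r32=100000 pc1: +2 =234
r33=100001 pc2: +4 =238
r34=100010 pc2: +4 =242
r35=100011 pc3: +8 =250
r36=100100 pc2: +4 =254
r37=100101 pc3: +8 =262
r38=100110 pc3: +8 =270
r39=100111 pc4: +16 =286
r40=101000 pc2: +4 =290
r41=101001 pc3: +8 =298
r42=101010 pc3: +8 =306
r43=101011 pc4: +16 =322
r44=101100 pc3: +8 =330
r45=101101 pc4: +16 =346
r46=101110 pc4: +16 =362
r47=101111 pc5: +32 =394
r48=110000 pc2: +4 =398
r49=110001 pc3: +8 =406
r50=110010 pc3: +8 =414
r51=110011 pc4: +16 =430
r52=110100 pc3: +8 =438
r53=110101 pc4: +16 =454
r54=110110 pc4: +16 =470
r55=110111 pc5: +32 =502
r56=111000 pc3: +8 =510
r57=111001 pc4: +16 =526
r58=111010 pc4: +16 =542
r59=111011 pc5: +32 =574
r60=111100 pc4: +16 =590
r61=111101 pc5: +32 =622
r62=111110 pc5: +32 =654
r63=111111 pc6: +64 =718
r64=1000000 pc1: +2 =720
r65=1000001 pc2: +4 =724
r66=1000010 pc2: +4 =728
r67=1000011 pc3: +8 =736
r68=1000100 pc2: +4 =740
r69=1000101 pc3: +8 =748
r70=1000110 pc3: +8 =756
r71=1000111 pc4: +16 =772
r72=1001000 pc2: +4 =776
r73=1001001 pc3: +8 =784
r74=1001010 pc3: +8 =792
r75=1001011 pc4: +16 =808
r76=1001100 pc3: +8 =816
r77=1001101 pc4: +16 =832
r78=1001110 pc4: +16 =848
r79=1001111 pc5: +32 =880
r80=1010000 pc2: +4 =884
r81=1010001 pc3: +8 =892
r82=1010010 pc3: +8 =900
r83=1010011 pc4: +16 =916
r84=1010100 pc3: +8 =924
r85=1010101 pc4: +16 =940
r86=1010110 pc4: +16 =956
r87=1010111 pc5: +32 =988
r88=1011000 pc3: +8 =996
r89=1011001 pc4: +16 =1012
r90=1011010 pc4: +16 =1028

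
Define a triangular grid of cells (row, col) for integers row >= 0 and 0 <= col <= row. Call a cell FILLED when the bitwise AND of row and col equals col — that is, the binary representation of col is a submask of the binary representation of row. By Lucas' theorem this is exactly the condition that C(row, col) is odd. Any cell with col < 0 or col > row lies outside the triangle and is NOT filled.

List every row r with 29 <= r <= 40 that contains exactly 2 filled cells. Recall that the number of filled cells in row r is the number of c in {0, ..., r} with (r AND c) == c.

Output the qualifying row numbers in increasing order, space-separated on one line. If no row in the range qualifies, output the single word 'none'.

Answer: 32

Derivation:
Row r has 2^popcount(r) filled cells, so we need popcount(r) = log2(2) = 1.
Scan r = 29..40 and keep those with exactly 1 one-bits:
r=29=11101 popcount=4 -> skip
r=30=11110 popcount=4 -> skip
r=31=11111 popcount=5 -> skip
r=32=100000 popcount=1 -> KEEP
r=33=100001 popcount=2 -> skip
r=34=100010 popcount=2 -> skip
r=35=100011 popcount=3 -> skip
r=36=100100 popcount=2 -> skip
r=37=100101 popcount=3 -> skip
r=38=100110 popcount=3 -> skip
r=39=100111 popcount=4 -> skip
r=40=101000 popcount=2 -> skip
Kept rows: 32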